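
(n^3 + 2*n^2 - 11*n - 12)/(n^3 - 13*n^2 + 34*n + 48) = (n^2 + n - 12)/(n^2 - 14*n + 48)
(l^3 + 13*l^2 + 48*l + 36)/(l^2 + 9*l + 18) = (l^2 + 7*l + 6)/(l + 3)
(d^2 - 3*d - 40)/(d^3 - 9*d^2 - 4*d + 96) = (d + 5)/(d^2 - d - 12)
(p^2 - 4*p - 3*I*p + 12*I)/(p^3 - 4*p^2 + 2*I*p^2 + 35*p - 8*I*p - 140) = (p - 3*I)/(p^2 + 2*I*p + 35)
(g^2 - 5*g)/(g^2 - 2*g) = (g - 5)/(g - 2)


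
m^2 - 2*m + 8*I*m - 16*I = (m - 2)*(m + 8*I)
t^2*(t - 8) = t^3 - 8*t^2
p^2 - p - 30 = (p - 6)*(p + 5)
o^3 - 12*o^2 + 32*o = o*(o - 8)*(o - 4)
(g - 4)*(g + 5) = g^2 + g - 20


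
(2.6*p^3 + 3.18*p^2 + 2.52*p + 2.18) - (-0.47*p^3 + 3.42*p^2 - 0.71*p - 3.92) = 3.07*p^3 - 0.24*p^2 + 3.23*p + 6.1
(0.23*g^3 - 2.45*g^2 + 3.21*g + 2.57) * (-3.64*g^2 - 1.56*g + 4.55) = -0.8372*g^5 + 8.5592*g^4 - 6.8159*g^3 - 25.5099*g^2 + 10.5963*g + 11.6935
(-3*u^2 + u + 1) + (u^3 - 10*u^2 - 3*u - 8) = u^3 - 13*u^2 - 2*u - 7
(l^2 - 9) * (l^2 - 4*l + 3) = l^4 - 4*l^3 - 6*l^2 + 36*l - 27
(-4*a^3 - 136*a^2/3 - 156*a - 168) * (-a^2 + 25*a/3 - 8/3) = 4*a^5 + 12*a^4 - 1900*a^3/9 - 9100*a^2/9 - 984*a + 448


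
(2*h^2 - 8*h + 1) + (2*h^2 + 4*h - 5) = 4*h^2 - 4*h - 4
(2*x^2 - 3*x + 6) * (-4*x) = -8*x^3 + 12*x^2 - 24*x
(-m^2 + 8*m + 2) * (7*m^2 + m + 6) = -7*m^4 + 55*m^3 + 16*m^2 + 50*m + 12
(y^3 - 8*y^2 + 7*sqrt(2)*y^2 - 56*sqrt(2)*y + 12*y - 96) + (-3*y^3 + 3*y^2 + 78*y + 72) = -2*y^3 - 5*y^2 + 7*sqrt(2)*y^2 - 56*sqrt(2)*y + 90*y - 24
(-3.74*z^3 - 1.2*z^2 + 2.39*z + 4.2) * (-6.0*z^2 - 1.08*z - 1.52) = 22.44*z^5 + 11.2392*z^4 - 7.3592*z^3 - 25.9572*z^2 - 8.1688*z - 6.384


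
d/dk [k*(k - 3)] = 2*k - 3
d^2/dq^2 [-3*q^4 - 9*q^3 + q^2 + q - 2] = -36*q^2 - 54*q + 2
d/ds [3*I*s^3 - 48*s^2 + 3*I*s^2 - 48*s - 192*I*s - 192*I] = 9*I*s^2 + 6*s*(-16 + I) - 48 - 192*I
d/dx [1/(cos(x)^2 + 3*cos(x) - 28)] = (2*cos(x) + 3)*sin(x)/(cos(x)^2 + 3*cos(x) - 28)^2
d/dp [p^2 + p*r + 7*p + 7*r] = 2*p + r + 7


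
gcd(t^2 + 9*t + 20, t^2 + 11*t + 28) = t + 4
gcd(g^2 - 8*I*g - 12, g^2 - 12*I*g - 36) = g - 6*I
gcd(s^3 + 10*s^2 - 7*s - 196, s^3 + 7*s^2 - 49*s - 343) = s^2 + 14*s + 49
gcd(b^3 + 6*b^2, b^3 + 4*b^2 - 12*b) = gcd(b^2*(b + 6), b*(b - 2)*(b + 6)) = b^2 + 6*b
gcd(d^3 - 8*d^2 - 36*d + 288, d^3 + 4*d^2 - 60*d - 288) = d^2 - 2*d - 48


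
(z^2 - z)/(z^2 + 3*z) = (z - 1)/(z + 3)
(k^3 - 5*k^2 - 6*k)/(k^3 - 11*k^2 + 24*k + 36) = k/(k - 6)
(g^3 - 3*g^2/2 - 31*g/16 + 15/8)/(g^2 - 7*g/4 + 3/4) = (4*g^2 - 3*g - 10)/(4*(g - 1))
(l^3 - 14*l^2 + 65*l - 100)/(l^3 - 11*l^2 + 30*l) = (l^2 - 9*l + 20)/(l*(l - 6))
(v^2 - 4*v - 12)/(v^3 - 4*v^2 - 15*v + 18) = (v + 2)/(v^2 + 2*v - 3)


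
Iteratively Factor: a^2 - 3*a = (a - 3)*(a)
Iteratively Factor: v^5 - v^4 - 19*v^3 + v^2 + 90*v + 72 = (v + 3)*(v^4 - 4*v^3 - 7*v^2 + 22*v + 24) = (v + 1)*(v + 3)*(v^3 - 5*v^2 - 2*v + 24) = (v - 3)*(v + 1)*(v + 3)*(v^2 - 2*v - 8) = (v - 3)*(v + 1)*(v + 2)*(v + 3)*(v - 4)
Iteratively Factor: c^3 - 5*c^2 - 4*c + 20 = (c - 5)*(c^2 - 4) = (c - 5)*(c + 2)*(c - 2)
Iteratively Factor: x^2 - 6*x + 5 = (x - 5)*(x - 1)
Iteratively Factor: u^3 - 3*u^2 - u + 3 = (u - 3)*(u^2 - 1) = (u - 3)*(u + 1)*(u - 1)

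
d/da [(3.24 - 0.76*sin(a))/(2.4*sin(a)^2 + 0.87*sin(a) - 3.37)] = (1.824*sin(a)^2 - 15.552*sin(a) - 0.2576)*cos(a)/(5.76*sin(a)^4 + 4.176*sin(a)^3 - 15.4191*sin(a)^2 - 5.8638*sin(a) + 11.3569)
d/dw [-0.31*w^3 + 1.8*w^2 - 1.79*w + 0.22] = -0.93*w^2 + 3.6*w - 1.79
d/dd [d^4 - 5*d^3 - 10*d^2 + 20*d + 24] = 4*d^3 - 15*d^2 - 20*d + 20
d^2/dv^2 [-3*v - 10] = 0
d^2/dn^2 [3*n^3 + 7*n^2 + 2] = 18*n + 14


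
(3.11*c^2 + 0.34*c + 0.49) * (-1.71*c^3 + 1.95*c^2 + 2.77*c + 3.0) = -5.3181*c^5 + 5.4831*c^4 + 8.4398*c^3 + 11.2273*c^2 + 2.3773*c + 1.47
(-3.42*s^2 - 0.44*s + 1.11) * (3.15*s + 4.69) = -10.773*s^3 - 17.4258*s^2 + 1.4329*s + 5.2059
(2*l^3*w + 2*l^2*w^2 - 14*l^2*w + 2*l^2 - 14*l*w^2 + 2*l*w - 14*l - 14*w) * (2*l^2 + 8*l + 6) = 4*l^5*w + 4*l^4*w^2 - 12*l^4*w + 4*l^4 - 12*l^3*w^2 - 96*l^3*w - 12*l^3 - 100*l^2*w^2 - 96*l^2*w - 100*l^2 - 84*l*w^2 - 100*l*w - 84*l - 84*w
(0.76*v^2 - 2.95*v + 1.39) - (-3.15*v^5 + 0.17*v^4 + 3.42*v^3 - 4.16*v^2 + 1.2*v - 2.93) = 3.15*v^5 - 0.17*v^4 - 3.42*v^3 + 4.92*v^2 - 4.15*v + 4.32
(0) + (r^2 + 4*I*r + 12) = r^2 + 4*I*r + 12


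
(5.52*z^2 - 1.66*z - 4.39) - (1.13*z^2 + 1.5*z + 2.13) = 4.39*z^2 - 3.16*z - 6.52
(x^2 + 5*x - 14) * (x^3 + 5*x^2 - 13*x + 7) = x^5 + 10*x^4 - 2*x^3 - 128*x^2 + 217*x - 98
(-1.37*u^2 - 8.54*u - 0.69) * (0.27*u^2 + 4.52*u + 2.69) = -0.3699*u^4 - 8.4982*u^3 - 42.4724*u^2 - 26.0914*u - 1.8561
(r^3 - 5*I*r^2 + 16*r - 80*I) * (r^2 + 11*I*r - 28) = r^5 + 6*I*r^4 + 43*r^3 + 236*I*r^2 + 432*r + 2240*I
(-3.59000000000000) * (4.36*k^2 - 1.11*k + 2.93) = -15.6524*k^2 + 3.9849*k - 10.5187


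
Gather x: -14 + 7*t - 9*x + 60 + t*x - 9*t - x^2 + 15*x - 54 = -2*t - x^2 + x*(t + 6) - 8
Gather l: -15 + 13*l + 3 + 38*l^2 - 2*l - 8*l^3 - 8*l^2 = -8*l^3 + 30*l^2 + 11*l - 12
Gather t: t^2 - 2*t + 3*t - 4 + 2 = t^2 + t - 2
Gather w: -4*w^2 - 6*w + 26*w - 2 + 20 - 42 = -4*w^2 + 20*w - 24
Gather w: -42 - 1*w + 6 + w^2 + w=w^2 - 36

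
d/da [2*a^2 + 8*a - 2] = 4*a + 8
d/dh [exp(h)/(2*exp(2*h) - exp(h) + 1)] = (-2*exp(3*h) + exp(h))/(4*exp(4*h) - 4*exp(3*h) + 5*exp(2*h) - 2*exp(h) + 1)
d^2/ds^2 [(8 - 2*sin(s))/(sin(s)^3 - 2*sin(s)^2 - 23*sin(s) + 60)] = 4*(2*sin(s)^4 + 3*sin(s)^3 + 29*sin(s)^2 + 9*sin(s) - 19)/((sin(s) - 3)^3*(sin(s) + 5)^3)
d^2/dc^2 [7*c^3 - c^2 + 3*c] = 42*c - 2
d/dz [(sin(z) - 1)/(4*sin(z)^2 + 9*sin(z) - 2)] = (-4*sin(z)^2 + 8*sin(z) + 7)*cos(z)/(9*sin(z) - 2*cos(2*z))^2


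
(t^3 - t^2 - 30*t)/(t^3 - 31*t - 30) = t/(t + 1)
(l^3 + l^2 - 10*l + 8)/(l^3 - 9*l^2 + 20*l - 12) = (l + 4)/(l - 6)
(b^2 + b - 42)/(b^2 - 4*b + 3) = (b^2 + b - 42)/(b^2 - 4*b + 3)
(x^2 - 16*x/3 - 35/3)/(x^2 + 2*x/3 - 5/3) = (x - 7)/(x - 1)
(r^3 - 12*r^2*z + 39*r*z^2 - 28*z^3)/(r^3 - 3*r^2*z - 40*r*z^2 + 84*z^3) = (-r^2 + 5*r*z - 4*z^2)/(-r^2 - 4*r*z + 12*z^2)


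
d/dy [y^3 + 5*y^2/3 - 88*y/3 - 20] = 3*y^2 + 10*y/3 - 88/3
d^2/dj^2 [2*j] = 0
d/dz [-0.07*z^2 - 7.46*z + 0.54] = -0.14*z - 7.46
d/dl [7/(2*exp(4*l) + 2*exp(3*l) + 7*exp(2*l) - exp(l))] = 7*(-8*exp(3*l) - 6*exp(2*l) - 14*exp(l) + 1)*exp(-l)/(2*exp(3*l) + 2*exp(2*l) + 7*exp(l) - 1)^2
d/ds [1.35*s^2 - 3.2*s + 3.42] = 2.7*s - 3.2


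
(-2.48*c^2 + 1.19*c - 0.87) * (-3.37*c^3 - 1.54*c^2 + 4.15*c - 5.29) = 8.3576*c^5 - 0.1911*c^4 - 9.1927*c^3 + 19.3975*c^2 - 9.9056*c + 4.6023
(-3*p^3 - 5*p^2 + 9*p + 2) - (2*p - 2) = -3*p^3 - 5*p^2 + 7*p + 4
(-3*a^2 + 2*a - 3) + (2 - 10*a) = -3*a^2 - 8*a - 1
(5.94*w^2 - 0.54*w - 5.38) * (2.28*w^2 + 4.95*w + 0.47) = 13.5432*w^4 + 28.1718*w^3 - 12.1476*w^2 - 26.8848*w - 2.5286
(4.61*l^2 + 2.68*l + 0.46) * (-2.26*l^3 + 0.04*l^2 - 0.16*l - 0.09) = -10.4186*l^5 - 5.8724*l^4 - 1.67*l^3 - 0.8253*l^2 - 0.3148*l - 0.0414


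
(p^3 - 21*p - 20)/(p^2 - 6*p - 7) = (p^2 - p - 20)/(p - 7)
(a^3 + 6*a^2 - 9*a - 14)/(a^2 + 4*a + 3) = (a^2 + 5*a - 14)/(a + 3)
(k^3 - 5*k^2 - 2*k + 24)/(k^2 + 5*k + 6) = (k^2 - 7*k + 12)/(k + 3)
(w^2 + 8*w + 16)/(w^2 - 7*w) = (w^2 + 8*w + 16)/(w*(w - 7))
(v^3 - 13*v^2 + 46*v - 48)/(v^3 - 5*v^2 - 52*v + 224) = (v^2 - 5*v + 6)/(v^2 + 3*v - 28)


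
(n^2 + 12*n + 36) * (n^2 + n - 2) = n^4 + 13*n^3 + 46*n^2 + 12*n - 72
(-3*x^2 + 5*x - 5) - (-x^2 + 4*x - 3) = -2*x^2 + x - 2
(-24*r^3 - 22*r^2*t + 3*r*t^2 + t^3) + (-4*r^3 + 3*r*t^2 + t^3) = -28*r^3 - 22*r^2*t + 6*r*t^2 + 2*t^3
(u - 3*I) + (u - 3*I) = 2*u - 6*I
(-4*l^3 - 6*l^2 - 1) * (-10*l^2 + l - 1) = 40*l^5 + 56*l^4 - 2*l^3 + 16*l^2 - l + 1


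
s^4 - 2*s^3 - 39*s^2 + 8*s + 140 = (s - 7)*(s - 2)*(s + 2)*(s + 5)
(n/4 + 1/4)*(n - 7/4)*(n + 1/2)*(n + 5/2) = n^4/4 + 9*n^3/16 - 11*n^2/16 - 99*n/64 - 35/64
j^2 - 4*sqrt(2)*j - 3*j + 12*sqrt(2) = (j - 3)*(j - 4*sqrt(2))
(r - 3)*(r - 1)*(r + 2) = r^3 - 2*r^2 - 5*r + 6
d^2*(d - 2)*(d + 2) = d^4 - 4*d^2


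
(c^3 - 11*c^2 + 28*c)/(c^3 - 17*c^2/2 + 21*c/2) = 2*(c - 4)/(2*c - 3)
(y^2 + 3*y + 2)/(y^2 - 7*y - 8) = (y + 2)/(y - 8)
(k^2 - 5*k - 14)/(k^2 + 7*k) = (k^2 - 5*k - 14)/(k*(k + 7))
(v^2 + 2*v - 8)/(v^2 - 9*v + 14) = (v + 4)/(v - 7)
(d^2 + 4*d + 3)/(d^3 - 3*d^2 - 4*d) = (d + 3)/(d*(d - 4))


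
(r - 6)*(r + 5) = r^2 - r - 30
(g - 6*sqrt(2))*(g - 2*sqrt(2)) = g^2 - 8*sqrt(2)*g + 24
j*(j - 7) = j^2 - 7*j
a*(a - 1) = a^2 - a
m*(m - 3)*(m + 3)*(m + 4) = m^4 + 4*m^3 - 9*m^2 - 36*m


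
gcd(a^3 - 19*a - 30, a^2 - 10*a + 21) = 1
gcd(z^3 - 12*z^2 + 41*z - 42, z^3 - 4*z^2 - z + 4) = 1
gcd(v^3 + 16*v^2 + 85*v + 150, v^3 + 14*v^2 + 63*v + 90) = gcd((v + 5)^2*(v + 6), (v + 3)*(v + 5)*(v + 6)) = v^2 + 11*v + 30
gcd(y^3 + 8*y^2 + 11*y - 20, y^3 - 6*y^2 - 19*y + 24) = y - 1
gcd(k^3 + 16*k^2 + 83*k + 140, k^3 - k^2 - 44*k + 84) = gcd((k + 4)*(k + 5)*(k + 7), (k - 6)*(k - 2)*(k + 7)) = k + 7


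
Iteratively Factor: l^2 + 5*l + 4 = (l + 4)*(l + 1)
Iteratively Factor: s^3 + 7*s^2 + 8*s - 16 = (s - 1)*(s^2 + 8*s + 16) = (s - 1)*(s + 4)*(s + 4)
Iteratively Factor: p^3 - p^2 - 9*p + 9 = (p - 1)*(p^2 - 9) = (p - 3)*(p - 1)*(p + 3)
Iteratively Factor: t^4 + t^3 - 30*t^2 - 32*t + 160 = (t - 2)*(t^3 + 3*t^2 - 24*t - 80) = (t - 2)*(t + 4)*(t^2 - t - 20) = (t - 2)*(t + 4)^2*(t - 5)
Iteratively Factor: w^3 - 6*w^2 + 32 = (w + 2)*(w^2 - 8*w + 16) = (w - 4)*(w + 2)*(w - 4)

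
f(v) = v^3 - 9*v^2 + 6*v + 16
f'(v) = 3*v^2 - 18*v + 6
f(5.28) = -56.03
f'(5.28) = -5.40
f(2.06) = -1.09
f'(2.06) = -18.35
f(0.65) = 16.37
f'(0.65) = -4.43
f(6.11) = -55.23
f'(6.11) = 8.02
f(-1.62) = -21.59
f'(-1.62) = 43.03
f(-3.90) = -203.61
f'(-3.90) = 121.83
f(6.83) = -44.25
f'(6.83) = 23.01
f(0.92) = 14.68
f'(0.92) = -8.02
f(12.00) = 520.00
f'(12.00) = 222.00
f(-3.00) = -110.00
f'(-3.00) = 87.00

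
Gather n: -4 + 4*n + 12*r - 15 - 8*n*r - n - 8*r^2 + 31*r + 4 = n*(3 - 8*r) - 8*r^2 + 43*r - 15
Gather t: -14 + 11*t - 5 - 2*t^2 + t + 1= -2*t^2 + 12*t - 18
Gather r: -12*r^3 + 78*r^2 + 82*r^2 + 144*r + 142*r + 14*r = -12*r^3 + 160*r^2 + 300*r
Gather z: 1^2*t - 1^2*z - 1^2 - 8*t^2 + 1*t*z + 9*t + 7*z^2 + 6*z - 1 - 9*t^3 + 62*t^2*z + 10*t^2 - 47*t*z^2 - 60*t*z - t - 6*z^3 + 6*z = -9*t^3 + 2*t^2 + 9*t - 6*z^3 + z^2*(7 - 47*t) + z*(62*t^2 - 59*t + 11) - 2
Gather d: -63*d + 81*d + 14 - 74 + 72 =18*d + 12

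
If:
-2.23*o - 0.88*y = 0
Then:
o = -0.394618834080717*y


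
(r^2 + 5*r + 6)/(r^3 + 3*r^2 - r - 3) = (r + 2)/(r^2 - 1)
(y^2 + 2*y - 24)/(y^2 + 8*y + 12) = (y - 4)/(y + 2)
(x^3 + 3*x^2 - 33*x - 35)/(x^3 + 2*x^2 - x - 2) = (x^2 + 2*x - 35)/(x^2 + x - 2)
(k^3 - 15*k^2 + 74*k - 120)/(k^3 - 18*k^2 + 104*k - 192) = (k - 5)/(k - 8)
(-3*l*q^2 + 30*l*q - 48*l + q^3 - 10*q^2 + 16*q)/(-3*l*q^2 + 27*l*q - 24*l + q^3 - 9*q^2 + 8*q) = (q - 2)/(q - 1)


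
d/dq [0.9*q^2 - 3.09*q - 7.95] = 1.8*q - 3.09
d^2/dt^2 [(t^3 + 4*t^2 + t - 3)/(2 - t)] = 2*(-t^3 + 6*t^2 - 12*t - 15)/(t^3 - 6*t^2 + 12*t - 8)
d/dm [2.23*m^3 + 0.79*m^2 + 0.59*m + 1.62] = 6.69*m^2 + 1.58*m + 0.59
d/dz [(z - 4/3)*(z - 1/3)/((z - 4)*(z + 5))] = 8*(3*z^2 - 46*z + 37)/(9*(z^4 + 2*z^3 - 39*z^2 - 40*z + 400))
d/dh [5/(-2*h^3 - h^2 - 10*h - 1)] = 10*(3*h^2 + h + 5)/(2*h^3 + h^2 + 10*h + 1)^2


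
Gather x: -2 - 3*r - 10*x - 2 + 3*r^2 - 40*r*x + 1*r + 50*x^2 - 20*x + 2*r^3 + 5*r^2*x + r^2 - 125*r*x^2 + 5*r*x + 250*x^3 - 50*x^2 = 2*r^3 + 4*r^2 - 125*r*x^2 - 2*r + 250*x^3 + x*(5*r^2 - 35*r - 30) - 4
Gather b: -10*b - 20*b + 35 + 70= 105 - 30*b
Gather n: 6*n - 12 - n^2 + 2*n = -n^2 + 8*n - 12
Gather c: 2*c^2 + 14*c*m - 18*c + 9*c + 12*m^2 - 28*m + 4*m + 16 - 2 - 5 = 2*c^2 + c*(14*m - 9) + 12*m^2 - 24*m + 9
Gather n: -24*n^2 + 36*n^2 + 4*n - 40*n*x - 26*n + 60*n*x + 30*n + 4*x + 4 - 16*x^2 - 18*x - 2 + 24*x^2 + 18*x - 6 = 12*n^2 + n*(20*x + 8) + 8*x^2 + 4*x - 4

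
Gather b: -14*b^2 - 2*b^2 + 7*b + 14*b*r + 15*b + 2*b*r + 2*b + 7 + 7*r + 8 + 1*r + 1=-16*b^2 + b*(16*r + 24) + 8*r + 16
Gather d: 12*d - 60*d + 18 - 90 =-48*d - 72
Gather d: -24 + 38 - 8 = 6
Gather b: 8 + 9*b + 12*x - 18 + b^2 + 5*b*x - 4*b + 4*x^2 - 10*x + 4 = b^2 + b*(5*x + 5) + 4*x^2 + 2*x - 6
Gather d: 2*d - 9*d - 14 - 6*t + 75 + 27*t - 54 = -7*d + 21*t + 7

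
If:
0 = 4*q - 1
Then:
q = 1/4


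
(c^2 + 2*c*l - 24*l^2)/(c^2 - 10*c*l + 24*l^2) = (c + 6*l)/(c - 6*l)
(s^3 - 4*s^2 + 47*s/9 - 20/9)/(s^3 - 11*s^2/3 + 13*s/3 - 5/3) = (s - 4/3)/(s - 1)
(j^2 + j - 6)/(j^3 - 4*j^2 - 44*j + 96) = (j + 3)/(j^2 - 2*j - 48)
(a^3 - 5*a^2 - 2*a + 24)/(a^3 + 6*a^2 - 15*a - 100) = (a^2 - a - 6)/(a^2 + 10*a + 25)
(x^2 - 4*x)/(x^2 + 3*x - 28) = x/(x + 7)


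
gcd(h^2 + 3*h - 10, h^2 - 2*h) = h - 2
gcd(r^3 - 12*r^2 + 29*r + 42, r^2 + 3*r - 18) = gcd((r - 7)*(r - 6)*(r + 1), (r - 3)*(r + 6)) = 1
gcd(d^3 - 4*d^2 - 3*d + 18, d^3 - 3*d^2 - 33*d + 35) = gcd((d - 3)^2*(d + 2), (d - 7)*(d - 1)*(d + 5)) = 1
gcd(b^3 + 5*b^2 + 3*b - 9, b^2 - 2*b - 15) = b + 3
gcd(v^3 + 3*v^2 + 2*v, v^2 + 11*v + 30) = 1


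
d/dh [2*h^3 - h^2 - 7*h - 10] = 6*h^2 - 2*h - 7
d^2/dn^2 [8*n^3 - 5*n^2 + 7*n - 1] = 48*n - 10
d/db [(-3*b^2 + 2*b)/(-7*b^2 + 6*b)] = -4/(49*b^2 - 84*b + 36)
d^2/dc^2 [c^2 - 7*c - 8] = 2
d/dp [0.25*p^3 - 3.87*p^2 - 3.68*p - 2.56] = 0.75*p^2 - 7.74*p - 3.68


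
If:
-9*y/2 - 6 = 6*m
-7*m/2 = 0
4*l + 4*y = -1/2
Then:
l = 29/24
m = 0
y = -4/3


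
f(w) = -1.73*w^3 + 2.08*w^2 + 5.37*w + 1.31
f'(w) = -5.19*w^2 + 4.16*w + 5.37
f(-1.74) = 7.38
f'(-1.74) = -17.58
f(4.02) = -55.88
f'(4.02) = -61.78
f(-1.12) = 0.34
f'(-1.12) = -5.80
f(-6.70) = 579.02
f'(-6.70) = -255.48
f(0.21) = 2.51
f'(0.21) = 6.01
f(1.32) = 8.04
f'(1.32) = 1.82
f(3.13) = -14.55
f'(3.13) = -32.46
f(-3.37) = 73.05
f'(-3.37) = -67.59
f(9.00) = -1043.05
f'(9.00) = -377.58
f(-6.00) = 417.65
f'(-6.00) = -206.43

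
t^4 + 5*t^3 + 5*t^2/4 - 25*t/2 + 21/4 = (t - 1)*(t - 1/2)*(t + 3)*(t + 7/2)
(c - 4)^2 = c^2 - 8*c + 16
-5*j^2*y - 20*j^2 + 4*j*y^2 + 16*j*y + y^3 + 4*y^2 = (-j + y)*(5*j + y)*(y + 4)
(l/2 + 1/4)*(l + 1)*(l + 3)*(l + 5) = l^4/2 + 19*l^3/4 + 55*l^2/4 + 53*l/4 + 15/4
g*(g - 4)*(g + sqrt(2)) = g^3 - 4*g^2 + sqrt(2)*g^2 - 4*sqrt(2)*g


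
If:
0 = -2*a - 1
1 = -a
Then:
No Solution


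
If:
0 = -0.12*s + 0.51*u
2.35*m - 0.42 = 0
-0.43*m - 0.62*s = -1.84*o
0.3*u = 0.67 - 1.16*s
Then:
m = 0.18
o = 0.23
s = 0.54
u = 0.13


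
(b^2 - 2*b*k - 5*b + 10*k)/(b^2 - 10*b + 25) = (b - 2*k)/(b - 5)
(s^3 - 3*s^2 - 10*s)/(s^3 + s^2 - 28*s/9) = 9*(s^2 - 3*s - 10)/(9*s^2 + 9*s - 28)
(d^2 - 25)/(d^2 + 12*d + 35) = (d - 5)/(d + 7)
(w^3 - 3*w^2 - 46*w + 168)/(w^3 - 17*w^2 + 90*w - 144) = (w^2 + 3*w - 28)/(w^2 - 11*w + 24)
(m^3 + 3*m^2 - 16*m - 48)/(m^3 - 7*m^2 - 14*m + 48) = (m^2 - 16)/(m^2 - 10*m + 16)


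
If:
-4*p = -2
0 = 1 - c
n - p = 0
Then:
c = 1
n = 1/2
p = 1/2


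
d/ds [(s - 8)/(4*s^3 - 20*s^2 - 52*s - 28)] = (-2*s^2 + 31*s - 111)/(4*(s^5 - 11*s^4 + 10*s^3 + 106*s^2 + 133*s + 49))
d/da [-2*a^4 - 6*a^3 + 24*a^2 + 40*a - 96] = -8*a^3 - 18*a^2 + 48*a + 40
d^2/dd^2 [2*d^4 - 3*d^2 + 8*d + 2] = 24*d^2 - 6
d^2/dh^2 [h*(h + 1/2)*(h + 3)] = 6*h + 7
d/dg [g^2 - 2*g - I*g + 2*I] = 2*g - 2 - I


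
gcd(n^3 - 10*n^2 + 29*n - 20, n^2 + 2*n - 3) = n - 1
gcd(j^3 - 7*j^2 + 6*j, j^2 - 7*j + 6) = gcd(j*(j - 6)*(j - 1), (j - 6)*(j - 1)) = j^2 - 7*j + 6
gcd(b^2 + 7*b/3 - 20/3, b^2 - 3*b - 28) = b + 4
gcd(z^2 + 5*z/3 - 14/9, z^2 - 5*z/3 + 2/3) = z - 2/3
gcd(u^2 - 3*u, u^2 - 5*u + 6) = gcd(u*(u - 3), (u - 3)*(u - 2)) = u - 3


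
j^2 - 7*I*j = j*(j - 7*I)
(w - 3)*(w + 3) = w^2 - 9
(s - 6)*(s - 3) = s^2 - 9*s + 18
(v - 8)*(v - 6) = v^2 - 14*v + 48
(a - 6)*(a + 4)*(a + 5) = a^3 + 3*a^2 - 34*a - 120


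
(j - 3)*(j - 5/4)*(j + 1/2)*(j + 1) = j^4 - 11*j^3/4 - 17*j^2/8 + 7*j/2 + 15/8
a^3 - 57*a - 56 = (a - 8)*(a + 1)*(a + 7)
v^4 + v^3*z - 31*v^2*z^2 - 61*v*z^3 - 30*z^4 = (v - 6*z)*(v + z)^2*(v + 5*z)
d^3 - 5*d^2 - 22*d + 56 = (d - 7)*(d - 2)*(d + 4)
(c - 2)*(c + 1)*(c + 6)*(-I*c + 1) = -I*c^4 + c^3 - 5*I*c^3 + 5*c^2 + 8*I*c^2 - 8*c + 12*I*c - 12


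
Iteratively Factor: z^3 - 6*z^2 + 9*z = (z)*(z^2 - 6*z + 9) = z*(z - 3)*(z - 3)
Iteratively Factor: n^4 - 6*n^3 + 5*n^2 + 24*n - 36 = (n - 3)*(n^3 - 3*n^2 - 4*n + 12) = (n - 3)*(n - 2)*(n^2 - n - 6) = (n - 3)*(n - 2)*(n + 2)*(n - 3)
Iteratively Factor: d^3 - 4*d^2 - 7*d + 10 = (d - 1)*(d^2 - 3*d - 10) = (d - 1)*(d + 2)*(d - 5)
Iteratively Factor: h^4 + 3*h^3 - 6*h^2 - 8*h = (h + 1)*(h^3 + 2*h^2 - 8*h) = (h - 2)*(h + 1)*(h^2 + 4*h) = h*(h - 2)*(h + 1)*(h + 4)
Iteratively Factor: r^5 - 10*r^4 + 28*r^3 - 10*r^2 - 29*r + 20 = (r - 1)*(r^4 - 9*r^3 + 19*r^2 + 9*r - 20) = (r - 4)*(r - 1)*(r^3 - 5*r^2 - r + 5) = (r - 5)*(r - 4)*(r - 1)*(r^2 - 1) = (r - 5)*(r - 4)*(r - 1)^2*(r + 1)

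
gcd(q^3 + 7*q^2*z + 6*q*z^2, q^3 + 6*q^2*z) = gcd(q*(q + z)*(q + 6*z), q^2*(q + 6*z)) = q^2 + 6*q*z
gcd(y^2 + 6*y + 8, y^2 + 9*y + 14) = y + 2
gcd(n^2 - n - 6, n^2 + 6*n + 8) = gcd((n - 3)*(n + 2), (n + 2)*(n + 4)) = n + 2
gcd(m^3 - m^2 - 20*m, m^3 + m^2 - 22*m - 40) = m^2 - m - 20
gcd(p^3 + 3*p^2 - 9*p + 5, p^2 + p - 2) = p - 1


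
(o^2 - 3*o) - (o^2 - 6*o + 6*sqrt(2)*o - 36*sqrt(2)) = -6*sqrt(2)*o + 3*o + 36*sqrt(2)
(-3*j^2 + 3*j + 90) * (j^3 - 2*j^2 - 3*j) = -3*j^5 + 9*j^4 + 93*j^3 - 189*j^2 - 270*j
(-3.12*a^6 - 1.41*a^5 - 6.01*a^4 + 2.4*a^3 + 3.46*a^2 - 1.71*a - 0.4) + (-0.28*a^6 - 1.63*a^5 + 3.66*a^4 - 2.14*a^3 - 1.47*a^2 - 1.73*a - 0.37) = -3.4*a^6 - 3.04*a^5 - 2.35*a^4 + 0.26*a^3 + 1.99*a^2 - 3.44*a - 0.77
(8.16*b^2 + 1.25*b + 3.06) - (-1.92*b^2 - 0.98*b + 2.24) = 10.08*b^2 + 2.23*b + 0.82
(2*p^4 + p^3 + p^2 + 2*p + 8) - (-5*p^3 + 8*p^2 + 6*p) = 2*p^4 + 6*p^3 - 7*p^2 - 4*p + 8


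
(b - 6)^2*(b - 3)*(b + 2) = b^4 - 13*b^3 + 42*b^2 + 36*b - 216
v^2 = v^2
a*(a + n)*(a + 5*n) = a^3 + 6*a^2*n + 5*a*n^2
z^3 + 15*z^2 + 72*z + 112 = (z + 4)^2*(z + 7)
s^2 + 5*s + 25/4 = (s + 5/2)^2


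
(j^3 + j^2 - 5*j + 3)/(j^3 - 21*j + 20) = (j^2 + 2*j - 3)/(j^2 + j - 20)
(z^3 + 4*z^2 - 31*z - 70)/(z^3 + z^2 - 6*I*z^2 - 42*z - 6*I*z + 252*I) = (z^2 - 3*z - 10)/(z^2 - 6*z*(1 + I) + 36*I)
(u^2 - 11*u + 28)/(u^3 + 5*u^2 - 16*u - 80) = (u - 7)/(u^2 + 9*u + 20)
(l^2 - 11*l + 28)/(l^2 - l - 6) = (-l^2 + 11*l - 28)/(-l^2 + l + 6)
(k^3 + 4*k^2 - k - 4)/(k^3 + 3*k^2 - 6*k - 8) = (k - 1)/(k - 2)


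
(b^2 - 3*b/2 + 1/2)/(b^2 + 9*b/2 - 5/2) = (b - 1)/(b + 5)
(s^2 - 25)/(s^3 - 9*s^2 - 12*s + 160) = (s + 5)/(s^2 - 4*s - 32)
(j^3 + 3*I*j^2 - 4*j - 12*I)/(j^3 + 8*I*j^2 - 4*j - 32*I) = (j + 3*I)/(j + 8*I)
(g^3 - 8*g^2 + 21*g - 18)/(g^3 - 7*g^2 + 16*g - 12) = (g - 3)/(g - 2)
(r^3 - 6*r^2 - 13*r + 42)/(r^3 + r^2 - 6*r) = (r - 7)/r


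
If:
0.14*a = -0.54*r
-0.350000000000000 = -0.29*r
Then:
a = -4.66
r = 1.21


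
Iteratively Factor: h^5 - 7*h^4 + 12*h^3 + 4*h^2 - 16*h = (h - 2)*(h^4 - 5*h^3 + 2*h^2 + 8*h) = (h - 4)*(h - 2)*(h^3 - h^2 - 2*h) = h*(h - 4)*(h - 2)*(h^2 - h - 2) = h*(h - 4)*(h - 2)^2*(h + 1)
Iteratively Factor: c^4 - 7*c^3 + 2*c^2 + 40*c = (c - 5)*(c^3 - 2*c^2 - 8*c) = (c - 5)*(c - 4)*(c^2 + 2*c) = c*(c - 5)*(c - 4)*(c + 2)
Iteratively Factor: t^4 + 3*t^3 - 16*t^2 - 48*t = (t - 4)*(t^3 + 7*t^2 + 12*t) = t*(t - 4)*(t^2 + 7*t + 12) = t*(t - 4)*(t + 3)*(t + 4)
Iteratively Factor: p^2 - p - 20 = (p + 4)*(p - 5)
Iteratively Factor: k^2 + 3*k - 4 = (k - 1)*(k + 4)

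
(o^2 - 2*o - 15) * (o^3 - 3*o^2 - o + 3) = o^5 - 5*o^4 - 10*o^3 + 50*o^2 + 9*o - 45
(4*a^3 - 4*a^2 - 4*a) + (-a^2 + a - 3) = 4*a^3 - 5*a^2 - 3*a - 3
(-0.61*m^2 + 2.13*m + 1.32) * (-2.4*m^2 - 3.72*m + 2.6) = 1.464*m^4 - 2.8428*m^3 - 12.6776*m^2 + 0.6276*m + 3.432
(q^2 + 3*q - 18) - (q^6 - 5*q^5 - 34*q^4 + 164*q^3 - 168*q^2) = -q^6 + 5*q^5 + 34*q^4 - 164*q^3 + 169*q^2 + 3*q - 18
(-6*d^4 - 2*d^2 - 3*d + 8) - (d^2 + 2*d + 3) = -6*d^4 - 3*d^2 - 5*d + 5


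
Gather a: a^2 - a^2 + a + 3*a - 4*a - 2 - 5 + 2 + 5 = 0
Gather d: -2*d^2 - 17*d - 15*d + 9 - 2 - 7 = -2*d^2 - 32*d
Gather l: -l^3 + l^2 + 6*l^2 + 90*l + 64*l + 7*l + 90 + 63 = -l^3 + 7*l^2 + 161*l + 153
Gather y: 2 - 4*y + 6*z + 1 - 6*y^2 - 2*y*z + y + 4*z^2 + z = -6*y^2 + y*(-2*z - 3) + 4*z^2 + 7*z + 3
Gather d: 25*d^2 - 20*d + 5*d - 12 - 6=25*d^2 - 15*d - 18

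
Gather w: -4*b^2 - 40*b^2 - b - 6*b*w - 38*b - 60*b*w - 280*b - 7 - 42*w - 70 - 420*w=-44*b^2 - 319*b + w*(-66*b - 462) - 77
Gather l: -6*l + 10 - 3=7 - 6*l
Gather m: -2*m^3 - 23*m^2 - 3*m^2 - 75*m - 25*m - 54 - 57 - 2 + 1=-2*m^3 - 26*m^2 - 100*m - 112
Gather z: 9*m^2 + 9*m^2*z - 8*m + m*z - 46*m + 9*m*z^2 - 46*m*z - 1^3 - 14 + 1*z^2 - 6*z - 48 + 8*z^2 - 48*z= 9*m^2 - 54*m + z^2*(9*m + 9) + z*(9*m^2 - 45*m - 54) - 63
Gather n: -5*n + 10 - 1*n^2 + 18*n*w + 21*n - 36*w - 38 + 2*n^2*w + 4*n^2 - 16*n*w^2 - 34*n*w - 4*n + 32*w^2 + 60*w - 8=n^2*(2*w + 3) + n*(-16*w^2 - 16*w + 12) + 32*w^2 + 24*w - 36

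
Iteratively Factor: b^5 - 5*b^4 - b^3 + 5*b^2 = (b + 1)*(b^4 - 6*b^3 + 5*b^2) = (b - 5)*(b + 1)*(b^3 - b^2) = b*(b - 5)*(b + 1)*(b^2 - b) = b^2*(b - 5)*(b + 1)*(b - 1)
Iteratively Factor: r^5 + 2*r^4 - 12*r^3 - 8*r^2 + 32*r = (r)*(r^4 + 2*r^3 - 12*r^2 - 8*r + 32) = r*(r + 4)*(r^3 - 2*r^2 - 4*r + 8) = r*(r - 2)*(r + 4)*(r^2 - 4) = r*(r - 2)^2*(r + 4)*(r + 2)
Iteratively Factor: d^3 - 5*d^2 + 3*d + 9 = (d - 3)*(d^2 - 2*d - 3) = (d - 3)^2*(d + 1)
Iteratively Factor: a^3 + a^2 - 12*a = (a - 3)*(a^2 + 4*a) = (a - 3)*(a + 4)*(a)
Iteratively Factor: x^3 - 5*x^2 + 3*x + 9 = (x - 3)*(x^2 - 2*x - 3) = (x - 3)*(x + 1)*(x - 3)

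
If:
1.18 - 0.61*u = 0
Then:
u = 1.93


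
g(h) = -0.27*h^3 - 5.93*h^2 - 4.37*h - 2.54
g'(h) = -0.81*h^2 - 11.86*h - 4.37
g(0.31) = -4.47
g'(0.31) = -8.12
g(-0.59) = -1.97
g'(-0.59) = 2.35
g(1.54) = -24.32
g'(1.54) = -24.56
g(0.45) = -5.73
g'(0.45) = -9.87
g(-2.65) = -27.58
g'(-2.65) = 21.37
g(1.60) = -25.82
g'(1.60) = -25.42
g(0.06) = -2.82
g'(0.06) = -5.08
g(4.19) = -144.82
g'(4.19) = -68.28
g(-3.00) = -35.51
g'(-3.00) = 23.92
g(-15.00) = -359.99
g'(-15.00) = -8.72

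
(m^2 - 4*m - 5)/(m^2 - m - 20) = (m + 1)/(m + 4)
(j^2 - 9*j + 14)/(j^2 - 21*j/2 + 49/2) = 2*(j - 2)/(2*j - 7)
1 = 1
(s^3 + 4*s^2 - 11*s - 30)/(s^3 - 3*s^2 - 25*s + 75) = (s + 2)/(s - 5)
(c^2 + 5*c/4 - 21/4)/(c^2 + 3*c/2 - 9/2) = (4*c - 7)/(2*(2*c - 3))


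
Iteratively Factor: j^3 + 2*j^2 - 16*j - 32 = (j + 2)*(j^2 - 16) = (j - 4)*(j + 2)*(j + 4)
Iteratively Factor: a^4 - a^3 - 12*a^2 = (a)*(a^3 - a^2 - 12*a) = a^2*(a^2 - a - 12) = a^2*(a - 4)*(a + 3)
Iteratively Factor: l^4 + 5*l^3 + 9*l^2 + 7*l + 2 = (l + 1)*(l^3 + 4*l^2 + 5*l + 2) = (l + 1)*(l + 2)*(l^2 + 2*l + 1) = (l + 1)^2*(l + 2)*(l + 1)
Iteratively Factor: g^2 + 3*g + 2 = (g + 2)*(g + 1)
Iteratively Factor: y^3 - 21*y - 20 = (y + 1)*(y^2 - y - 20) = (y + 1)*(y + 4)*(y - 5)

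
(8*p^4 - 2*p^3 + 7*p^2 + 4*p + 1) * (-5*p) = -40*p^5 + 10*p^4 - 35*p^3 - 20*p^2 - 5*p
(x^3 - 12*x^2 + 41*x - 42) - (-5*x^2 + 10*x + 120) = x^3 - 7*x^2 + 31*x - 162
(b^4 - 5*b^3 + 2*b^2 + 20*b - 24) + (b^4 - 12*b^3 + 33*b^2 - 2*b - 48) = 2*b^4 - 17*b^3 + 35*b^2 + 18*b - 72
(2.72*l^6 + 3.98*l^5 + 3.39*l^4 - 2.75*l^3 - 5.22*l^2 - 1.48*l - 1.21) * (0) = 0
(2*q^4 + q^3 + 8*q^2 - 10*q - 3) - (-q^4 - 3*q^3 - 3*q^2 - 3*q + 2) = 3*q^4 + 4*q^3 + 11*q^2 - 7*q - 5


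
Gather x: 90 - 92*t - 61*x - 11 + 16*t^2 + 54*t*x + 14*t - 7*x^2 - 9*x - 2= 16*t^2 - 78*t - 7*x^2 + x*(54*t - 70) + 77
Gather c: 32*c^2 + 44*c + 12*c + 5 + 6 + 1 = 32*c^2 + 56*c + 12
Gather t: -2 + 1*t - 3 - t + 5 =0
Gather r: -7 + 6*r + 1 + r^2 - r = r^2 + 5*r - 6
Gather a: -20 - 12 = -32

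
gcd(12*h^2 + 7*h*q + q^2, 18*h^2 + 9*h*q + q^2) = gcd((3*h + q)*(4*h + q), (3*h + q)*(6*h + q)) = 3*h + q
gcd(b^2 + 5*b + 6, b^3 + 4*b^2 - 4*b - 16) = b + 2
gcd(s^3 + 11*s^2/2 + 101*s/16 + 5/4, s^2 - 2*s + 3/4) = 1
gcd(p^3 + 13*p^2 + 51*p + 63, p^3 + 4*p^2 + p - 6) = p + 3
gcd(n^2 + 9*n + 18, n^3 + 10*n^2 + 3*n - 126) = n + 6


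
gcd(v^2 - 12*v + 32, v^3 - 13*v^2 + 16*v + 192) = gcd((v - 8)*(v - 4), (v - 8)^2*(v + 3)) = v - 8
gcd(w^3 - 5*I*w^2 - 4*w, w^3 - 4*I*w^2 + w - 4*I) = w^2 - 5*I*w - 4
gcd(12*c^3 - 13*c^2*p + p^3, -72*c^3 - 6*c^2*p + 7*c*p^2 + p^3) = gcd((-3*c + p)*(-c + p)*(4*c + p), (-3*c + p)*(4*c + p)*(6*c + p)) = -12*c^2 + c*p + p^2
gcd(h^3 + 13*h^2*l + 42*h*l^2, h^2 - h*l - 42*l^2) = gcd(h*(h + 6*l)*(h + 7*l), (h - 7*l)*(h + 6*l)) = h + 6*l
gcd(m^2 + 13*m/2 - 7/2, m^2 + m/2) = 1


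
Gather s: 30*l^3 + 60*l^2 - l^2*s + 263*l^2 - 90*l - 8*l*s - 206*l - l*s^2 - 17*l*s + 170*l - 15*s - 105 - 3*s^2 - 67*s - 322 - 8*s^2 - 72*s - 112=30*l^3 + 323*l^2 - 126*l + s^2*(-l - 11) + s*(-l^2 - 25*l - 154) - 539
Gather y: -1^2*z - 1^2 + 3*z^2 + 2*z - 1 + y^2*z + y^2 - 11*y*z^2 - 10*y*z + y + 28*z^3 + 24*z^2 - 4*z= y^2*(z + 1) + y*(-11*z^2 - 10*z + 1) + 28*z^3 + 27*z^2 - 3*z - 2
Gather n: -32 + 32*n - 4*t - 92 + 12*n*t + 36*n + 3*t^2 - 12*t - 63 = n*(12*t + 68) + 3*t^2 - 16*t - 187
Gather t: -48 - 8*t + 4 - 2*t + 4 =-10*t - 40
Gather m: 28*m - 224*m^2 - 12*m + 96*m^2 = -128*m^2 + 16*m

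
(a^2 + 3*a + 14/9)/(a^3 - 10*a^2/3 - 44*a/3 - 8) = (a + 7/3)/(a^2 - 4*a - 12)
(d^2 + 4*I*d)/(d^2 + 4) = d*(d + 4*I)/(d^2 + 4)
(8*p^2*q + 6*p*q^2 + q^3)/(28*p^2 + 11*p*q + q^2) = q*(2*p + q)/(7*p + q)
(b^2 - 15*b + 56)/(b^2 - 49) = (b - 8)/(b + 7)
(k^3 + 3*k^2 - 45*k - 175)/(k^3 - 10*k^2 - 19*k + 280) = (k + 5)/(k - 8)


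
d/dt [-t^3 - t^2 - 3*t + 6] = -3*t^2 - 2*t - 3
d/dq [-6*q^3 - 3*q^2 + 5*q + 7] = -18*q^2 - 6*q + 5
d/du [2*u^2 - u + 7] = 4*u - 1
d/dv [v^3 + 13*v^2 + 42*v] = 3*v^2 + 26*v + 42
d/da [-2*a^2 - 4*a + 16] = -4*a - 4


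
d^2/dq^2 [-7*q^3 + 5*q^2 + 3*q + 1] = 10 - 42*q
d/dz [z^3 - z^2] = z*(3*z - 2)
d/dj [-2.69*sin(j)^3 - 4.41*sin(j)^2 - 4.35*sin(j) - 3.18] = (-8.82*sin(j) + 4.035*cos(2*j) - 8.385)*cos(j)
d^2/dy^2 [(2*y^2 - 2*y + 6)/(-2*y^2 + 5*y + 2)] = 4*(-6*y^3 - 48*y^2 + 102*y - 101)/(8*y^6 - 60*y^5 + 126*y^4 - 5*y^3 - 126*y^2 - 60*y - 8)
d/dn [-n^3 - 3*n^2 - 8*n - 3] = -3*n^2 - 6*n - 8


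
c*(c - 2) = c^2 - 2*c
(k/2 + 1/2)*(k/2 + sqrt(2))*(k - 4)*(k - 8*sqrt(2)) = k^4/4 - 3*sqrt(2)*k^3/2 - 3*k^3/4 - 9*k^2 + 9*sqrt(2)*k^2/2 + 6*sqrt(2)*k + 24*k + 32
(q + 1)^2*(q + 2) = q^3 + 4*q^2 + 5*q + 2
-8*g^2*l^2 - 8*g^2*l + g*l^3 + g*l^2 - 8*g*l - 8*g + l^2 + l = (-8*g + l)*(l + 1)*(g*l + 1)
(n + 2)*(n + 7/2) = n^2 + 11*n/2 + 7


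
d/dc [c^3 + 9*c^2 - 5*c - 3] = 3*c^2 + 18*c - 5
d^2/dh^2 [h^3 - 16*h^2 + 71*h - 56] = 6*h - 32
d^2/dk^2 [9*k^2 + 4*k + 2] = 18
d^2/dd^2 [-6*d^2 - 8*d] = -12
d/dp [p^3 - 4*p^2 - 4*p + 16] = 3*p^2 - 8*p - 4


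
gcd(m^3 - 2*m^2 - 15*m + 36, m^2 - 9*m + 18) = m - 3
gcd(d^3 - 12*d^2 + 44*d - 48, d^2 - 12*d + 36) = d - 6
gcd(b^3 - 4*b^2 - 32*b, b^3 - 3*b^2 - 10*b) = b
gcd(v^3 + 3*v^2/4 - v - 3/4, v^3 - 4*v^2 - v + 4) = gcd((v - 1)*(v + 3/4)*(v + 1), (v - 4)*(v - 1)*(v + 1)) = v^2 - 1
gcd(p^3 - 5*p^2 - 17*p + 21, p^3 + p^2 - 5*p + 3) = p^2 + 2*p - 3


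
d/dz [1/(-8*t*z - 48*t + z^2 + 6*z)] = 2*(4*t - z - 3)/(8*t*z + 48*t - z^2 - 6*z)^2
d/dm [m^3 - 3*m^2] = 3*m*(m - 2)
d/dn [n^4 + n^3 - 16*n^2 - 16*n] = 4*n^3 + 3*n^2 - 32*n - 16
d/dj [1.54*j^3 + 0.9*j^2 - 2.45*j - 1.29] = 4.62*j^2 + 1.8*j - 2.45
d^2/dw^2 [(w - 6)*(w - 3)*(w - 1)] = 6*w - 20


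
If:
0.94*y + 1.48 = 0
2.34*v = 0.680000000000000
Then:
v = 0.29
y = -1.57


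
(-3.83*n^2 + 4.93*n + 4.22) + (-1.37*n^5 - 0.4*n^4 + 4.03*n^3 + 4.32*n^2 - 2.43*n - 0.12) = -1.37*n^5 - 0.4*n^4 + 4.03*n^3 + 0.49*n^2 + 2.5*n + 4.1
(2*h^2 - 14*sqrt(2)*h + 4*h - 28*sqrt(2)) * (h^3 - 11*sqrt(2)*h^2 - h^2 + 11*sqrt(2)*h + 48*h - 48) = 2*h^5 - 36*sqrt(2)*h^4 + 2*h^4 - 36*sqrt(2)*h^3 + 400*h^3 - 600*sqrt(2)*h^2 + 404*h^2 - 672*sqrt(2)*h - 808*h + 1344*sqrt(2)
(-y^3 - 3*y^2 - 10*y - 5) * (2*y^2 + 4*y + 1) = -2*y^5 - 10*y^4 - 33*y^3 - 53*y^2 - 30*y - 5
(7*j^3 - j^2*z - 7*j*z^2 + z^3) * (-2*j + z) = -14*j^4 + 9*j^3*z + 13*j^2*z^2 - 9*j*z^3 + z^4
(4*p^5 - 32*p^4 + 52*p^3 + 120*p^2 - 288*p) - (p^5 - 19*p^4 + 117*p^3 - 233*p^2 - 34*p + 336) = 3*p^5 - 13*p^4 - 65*p^3 + 353*p^2 - 254*p - 336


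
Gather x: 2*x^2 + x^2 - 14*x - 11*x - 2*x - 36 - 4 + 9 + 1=3*x^2 - 27*x - 30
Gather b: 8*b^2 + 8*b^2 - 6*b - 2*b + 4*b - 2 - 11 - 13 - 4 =16*b^2 - 4*b - 30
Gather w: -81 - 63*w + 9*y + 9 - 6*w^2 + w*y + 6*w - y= -6*w^2 + w*(y - 57) + 8*y - 72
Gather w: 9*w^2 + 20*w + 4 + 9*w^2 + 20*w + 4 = 18*w^2 + 40*w + 8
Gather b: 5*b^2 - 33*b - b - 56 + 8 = 5*b^2 - 34*b - 48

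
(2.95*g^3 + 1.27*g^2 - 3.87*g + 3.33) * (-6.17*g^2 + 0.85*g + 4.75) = -18.2015*g^5 - 5.3284*g^4 + 38.9699*g^3 - 17.8031*g^2 - 15.552*g + 15.8175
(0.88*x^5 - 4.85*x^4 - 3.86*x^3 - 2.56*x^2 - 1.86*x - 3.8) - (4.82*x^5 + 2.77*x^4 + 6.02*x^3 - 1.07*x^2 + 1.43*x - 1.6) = -3.94*x^5 - 7.62*x^4 - 9.88*x^3 - 1.49*x^2 - 3.29*x - 2.2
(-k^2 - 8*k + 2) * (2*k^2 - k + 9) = -2*k^4 - 15*k^3 + 3*k^2 - 74*k + 18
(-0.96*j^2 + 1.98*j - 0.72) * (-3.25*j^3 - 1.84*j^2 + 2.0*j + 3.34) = 3.12*j^5 - 4.6686*j^4 - 3.2232*j^3 + 2.0784*j^2 + 5.1732*j - 2.4048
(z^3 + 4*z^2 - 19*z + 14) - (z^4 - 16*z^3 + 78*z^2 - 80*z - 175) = -z^4 + 17*z^3 - 74*z^2 + 61*z + 189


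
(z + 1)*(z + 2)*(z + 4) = z^3 + 7*z^2 + 14*z + 8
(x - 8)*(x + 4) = x^2 - 4*x - 32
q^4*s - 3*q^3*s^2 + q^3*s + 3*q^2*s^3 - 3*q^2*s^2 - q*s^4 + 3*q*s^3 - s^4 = (q - s)^3*(q*s + s)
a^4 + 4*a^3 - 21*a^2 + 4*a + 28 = (a - 2)^2*(a + 1)*(a + 7)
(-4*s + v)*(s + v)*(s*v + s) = -4*s^3*v - 4*s^3 - 3*s^2*v^2 - 3*s^2*v + s*v^3 + s*v^2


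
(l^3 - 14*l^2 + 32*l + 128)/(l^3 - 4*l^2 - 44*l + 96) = (l^2 - 6*l - 16)/(l^2 + 4*l - 12)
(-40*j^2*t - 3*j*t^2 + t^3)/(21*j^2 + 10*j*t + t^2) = t*(-40*j^2 - 3*j*t + t^2)/(21*j^2 + 10*j*t + t^2)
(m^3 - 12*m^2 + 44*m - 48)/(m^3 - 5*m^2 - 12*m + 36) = (m - 4)/(m + 3)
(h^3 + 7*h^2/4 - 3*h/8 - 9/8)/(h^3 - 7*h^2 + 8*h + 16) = (8*h^2 + 6*h - 9)/(8*(h^2 - 8*h + 16))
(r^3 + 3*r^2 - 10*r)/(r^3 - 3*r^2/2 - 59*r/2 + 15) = 2*r*(r - 2)/(2*r^2 - 13*r + 6)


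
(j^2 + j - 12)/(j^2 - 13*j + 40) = (j^2 + j - 12)/(j^2 - 13*j + 40)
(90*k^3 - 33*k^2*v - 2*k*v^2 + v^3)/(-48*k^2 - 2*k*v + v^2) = (15*k^2 - 8*k*v + v^2)/(-8*k + v)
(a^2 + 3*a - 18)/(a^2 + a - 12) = (a + 6)/(a + 4)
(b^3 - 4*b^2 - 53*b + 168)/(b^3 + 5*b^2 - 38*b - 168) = (b^2 - 11*b + 24)/(b^2 - 2*b - 24)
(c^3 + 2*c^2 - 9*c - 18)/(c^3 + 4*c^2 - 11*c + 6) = (c^3 + 2*c^2 - 9*c - 18)/(c^3 + 4*c^2 - 11*c + 6)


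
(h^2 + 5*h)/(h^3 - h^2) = (h + 5)/(h*(h - 1))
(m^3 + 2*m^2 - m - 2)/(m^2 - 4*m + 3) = (m^2 + 3*m + 2)/(m - 3)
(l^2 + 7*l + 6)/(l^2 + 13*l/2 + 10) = 2*(l^2 + 7*l + 6)/(2*l^2 + 13*l + 20)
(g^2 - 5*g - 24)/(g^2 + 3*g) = (g - 8)/g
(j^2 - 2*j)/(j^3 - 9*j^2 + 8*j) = (j - 2)/(j^2 - 9*j + 8)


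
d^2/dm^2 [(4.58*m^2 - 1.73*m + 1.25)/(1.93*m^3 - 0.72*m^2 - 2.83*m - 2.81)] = (34.120084*m^6 - 38.664462*m^5 + 220.39056*m^4 + 280.593742*m^3 - 205.261494*m^2 + 76.957566*m + 114.807484)/(7.189057*m^9 - 8.045784*m^8 - 28.622865*m^7 - 8.178747*m^6 + 65.398971*m^5 + 70.418298*m^4 - 11.300704*m^3 - 84.570603*m^2 - 67.037889*m - 22.188041)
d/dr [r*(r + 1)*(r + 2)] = 3*r^2 + 6*r + 2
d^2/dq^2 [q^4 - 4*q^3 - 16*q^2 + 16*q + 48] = 12*q^2 - 24*q - 32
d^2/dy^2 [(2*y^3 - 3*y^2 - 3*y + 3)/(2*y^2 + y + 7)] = 2*(-32*y^3 + 204*y^2 + 438*y - 165)/(8*y^6 + 12*y^5 + 90*y^4 + 85*y^3 + 315*y^2 + 147*y + 343)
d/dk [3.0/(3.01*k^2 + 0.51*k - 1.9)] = (-18.06*k - 1.53)/(3.01*k^2 + 0.51*k - 1.9)^2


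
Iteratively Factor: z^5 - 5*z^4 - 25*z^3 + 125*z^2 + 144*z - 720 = (z - 4)*(z^4 - z^3 - 29*z^2 + 9*z + 180) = (z - 4)*(z + 3)*(z^3 - 4*z^2 - 17*z + 60) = (z - 5)*(z - 4)*(z + 3)*(z^2 + z - 12) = (z - 5)*(z - 4)*(z - 3)*(z + 3)*(z + 4)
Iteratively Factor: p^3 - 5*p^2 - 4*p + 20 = (p - 2)*(p^2 - 3*p - 10) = (p - 2)*(p + 2)*(p - 5)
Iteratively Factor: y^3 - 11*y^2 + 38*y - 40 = (y - 4)*(y^2 - 7*y + 10) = (y - 4)*(y - 2)*(y - 5)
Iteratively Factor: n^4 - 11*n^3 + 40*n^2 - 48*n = (n - 3)*(n^3 - 8*n^2 + 16*n) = (n - 4)*(n - 3)*(n^2 - 4*n) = (n - 4)^2*(n - 3)*(n)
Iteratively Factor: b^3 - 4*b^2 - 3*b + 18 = (b + 2)*(b^2 - 6*b + 9) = (b - 3)*(b + 2)*(b - 3)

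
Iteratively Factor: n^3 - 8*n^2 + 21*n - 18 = (n - 2)*(n^2 - 6*n + 9) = (n - 3)*(n - 2)*(n - 3)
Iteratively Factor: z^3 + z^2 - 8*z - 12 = (z + 2)*(z^2 - z - 6) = (z - 3)*(z + 2)*(z + 2)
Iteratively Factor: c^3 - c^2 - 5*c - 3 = (c + 1)*(c^2 - 2*c - 3) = (c + 1)^2*(c - 3)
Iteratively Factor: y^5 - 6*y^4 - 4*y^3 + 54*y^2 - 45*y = (y - 3)*(y^4 - 3*y^3 - 13*y^2 + 15*y) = (y - 3)*(y + 3)*(y^3 - 6*y^2 + 5*y) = (y - 5)*(y - 3)*(y + 3)*(y^2 - y) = (y - 5)*(y - 3)*(y - 1)*(y + 3)*(y)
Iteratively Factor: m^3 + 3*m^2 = (m)*(m^2 + 3*m) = m^2*(m + 3)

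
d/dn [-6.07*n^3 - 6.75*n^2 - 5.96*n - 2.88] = -18.21*n^2 - 13.5*n - 5.96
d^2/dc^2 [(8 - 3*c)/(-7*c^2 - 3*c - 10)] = 2*((47 - 63*c)*(7*c^2 + 3*c + 10) + (3*c - 8)*(14*c + 3)^2)/(7*c^2 + 3*c + 10)^3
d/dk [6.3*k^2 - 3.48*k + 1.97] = 12.6*k - 3.48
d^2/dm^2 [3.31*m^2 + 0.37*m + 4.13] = 6.62000000000000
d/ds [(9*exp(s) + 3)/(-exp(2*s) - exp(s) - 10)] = 3*((2*exp(s) + 1)*(3*exp(s) + 1) - 3*exp(2*s) - 3*exp(s) - 30)*exp(s)/(exp(2*s) + exp(s) + 10)^2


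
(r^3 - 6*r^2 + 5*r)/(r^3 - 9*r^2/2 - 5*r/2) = 2*(r - 1)/(2*r + 1)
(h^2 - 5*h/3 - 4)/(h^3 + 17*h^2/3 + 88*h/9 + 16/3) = 3*(h - 3)/(3*h^2 + 13*h + 12)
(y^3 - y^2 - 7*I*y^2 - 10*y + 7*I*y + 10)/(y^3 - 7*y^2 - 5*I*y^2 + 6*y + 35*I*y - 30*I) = (y - 2*I)/(y - 6)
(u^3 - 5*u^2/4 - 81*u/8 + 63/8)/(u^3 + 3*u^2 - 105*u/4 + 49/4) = (4*u^2 + 9*u - 9)/(2*(2*u^2 + 13*u - 7))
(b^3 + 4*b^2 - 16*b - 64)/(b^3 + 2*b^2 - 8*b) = (b^2 - 16)/(b*(b - 2))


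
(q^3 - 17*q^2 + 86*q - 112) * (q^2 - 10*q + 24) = q^5 - 27*q^4 + 280*q^3 - 1380*q^2 + 3184*q - 2688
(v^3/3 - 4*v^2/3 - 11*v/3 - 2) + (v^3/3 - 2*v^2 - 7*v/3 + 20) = 2*v^3/3 - 10*v^2/3 - 6*v + 18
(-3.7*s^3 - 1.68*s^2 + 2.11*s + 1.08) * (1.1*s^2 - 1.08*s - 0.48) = -4.07*s^5 + 2.148*s^4 + 5.9114*s^3 - 0.2844*s^2 - 2.1792*s - 0.5184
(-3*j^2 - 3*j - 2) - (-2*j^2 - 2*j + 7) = -j^2 - j - 9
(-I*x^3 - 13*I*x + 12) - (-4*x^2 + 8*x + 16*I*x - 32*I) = -I*x^3 + 4*x^2 - 8*x - 29*I*x + 12 + 32*I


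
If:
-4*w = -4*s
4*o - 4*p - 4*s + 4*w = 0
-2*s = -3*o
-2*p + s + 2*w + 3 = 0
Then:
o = -6/5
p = -6/5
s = -9/5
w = -9/5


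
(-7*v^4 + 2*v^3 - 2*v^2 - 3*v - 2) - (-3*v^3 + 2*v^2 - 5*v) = -7*v^4 + 5*v^3 - 4*v^2 + 2*v - 2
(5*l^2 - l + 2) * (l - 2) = 5*l^3 - 11*l^2 + 4*l - 4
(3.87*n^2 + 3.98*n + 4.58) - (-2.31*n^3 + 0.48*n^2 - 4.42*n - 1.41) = 2.31*n^3 + 3.39*n^2 + 8.4*n + 5.99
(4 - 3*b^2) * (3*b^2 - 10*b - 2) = -9*b^4 + 30*b^3 + 18*b^2 - 40*b - 8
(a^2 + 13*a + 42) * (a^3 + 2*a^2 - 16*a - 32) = a^5 + 15*a^4 + 52*a^3 - 156*a^2 - 1088*a - 1344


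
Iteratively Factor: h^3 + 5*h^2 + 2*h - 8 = (h + 4)*(h^2 + h - 2) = (h - 1)*(h + 4)*(h + 2)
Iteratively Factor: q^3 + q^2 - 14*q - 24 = (q + 3)*(q^2 - 2*q - 8) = (q - 4)*(q + 3)*(q + 2)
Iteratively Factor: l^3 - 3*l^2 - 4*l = (l)*(l^2 - 3*l - 4) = l*(l - 4)*(l + 1)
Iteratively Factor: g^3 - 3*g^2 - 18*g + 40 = (g - 5)*(g^2 + 2*g - 8) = (g - 5)*(g + 4)*(g - 2)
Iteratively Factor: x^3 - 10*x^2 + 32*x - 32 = (x - 2)*(x^2 - 8*x + 16) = (x - 4)*(x - 2)*(x - 4)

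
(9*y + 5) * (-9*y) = -81*y^2 - 45*y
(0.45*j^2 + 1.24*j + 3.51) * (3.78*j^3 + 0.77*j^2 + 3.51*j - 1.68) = 1.701*j^5 + 5.0337*j^4 + 15.8021*j^3 + 6.2991*j^2 + 10.2369*j - 5.8968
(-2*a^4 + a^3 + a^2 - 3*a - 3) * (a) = -2*a^5 + a^4 + a^3 - 3*a^2 - 3*a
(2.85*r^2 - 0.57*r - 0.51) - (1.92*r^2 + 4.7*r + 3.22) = 0.93*r^2 - 5.27*r - 3.73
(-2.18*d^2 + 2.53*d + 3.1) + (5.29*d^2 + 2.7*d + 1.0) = 3.11*d^2 + 5.23*d + 4.1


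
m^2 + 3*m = m*(m + 3)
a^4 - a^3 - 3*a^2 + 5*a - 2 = (a - 1)^3*(a + 2)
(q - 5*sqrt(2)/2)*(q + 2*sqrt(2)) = q^2 - sqrt(2)*q/2 - 10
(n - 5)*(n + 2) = n^2 - 3*n - 10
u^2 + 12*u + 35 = (u + 5)*(u + 7)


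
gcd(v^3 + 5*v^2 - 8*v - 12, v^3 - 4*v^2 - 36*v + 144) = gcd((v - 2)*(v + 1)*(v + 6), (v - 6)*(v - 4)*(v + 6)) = v + 6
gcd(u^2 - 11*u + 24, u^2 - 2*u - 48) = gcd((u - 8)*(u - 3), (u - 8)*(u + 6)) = u - 8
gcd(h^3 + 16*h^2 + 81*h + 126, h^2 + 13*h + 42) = h^2 + 13*h + 42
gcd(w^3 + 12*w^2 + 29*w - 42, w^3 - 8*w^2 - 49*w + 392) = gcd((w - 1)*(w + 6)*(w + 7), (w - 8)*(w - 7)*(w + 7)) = w + 7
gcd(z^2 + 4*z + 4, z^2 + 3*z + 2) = z + 2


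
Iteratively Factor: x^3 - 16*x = (x)*(x^2 - 16) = x*(x - 4)*(x + 4)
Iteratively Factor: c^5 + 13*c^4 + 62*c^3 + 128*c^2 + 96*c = (c + 4)*(c^4 + 9*c^3 + 26*c^2 + 24*c) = (c + 4)^2*(c^3 + 5*c^2 + 6*c) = (c + 2)*(c + 4)^2*(c^2 + 3*c) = c*(c + 2)*(c + 4)^2*(c + 3)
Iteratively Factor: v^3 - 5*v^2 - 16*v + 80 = (v + 4)*(v^2 - 9*v + 20) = (v - 5)*(v + 4)*(v - 4)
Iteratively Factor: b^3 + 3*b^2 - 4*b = (b + 4)*(b^2 - b) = b*(b + 4)*(b - 1)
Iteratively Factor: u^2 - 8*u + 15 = (u - 5)*(u - 3)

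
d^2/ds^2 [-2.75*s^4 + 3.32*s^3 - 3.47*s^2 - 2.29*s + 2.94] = -33.0*s^2 + 19.92*s - 6.94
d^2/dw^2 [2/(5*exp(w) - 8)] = (50*exp(w) + 80)*exp(w)/(5*exp(w) - 8)^3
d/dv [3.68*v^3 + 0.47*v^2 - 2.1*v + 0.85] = 11.04*v^2 + 0.94*v - 2.1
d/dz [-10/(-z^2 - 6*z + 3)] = 20*(-z - 3)/(z^2 + 6*z - 3)^2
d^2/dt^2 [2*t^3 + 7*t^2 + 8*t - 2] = 12*t + 14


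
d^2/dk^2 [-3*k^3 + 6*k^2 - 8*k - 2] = 12 - 18*k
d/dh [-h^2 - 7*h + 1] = -2*h - 7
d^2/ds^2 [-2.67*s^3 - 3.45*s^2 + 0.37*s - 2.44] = -16.02*s - 6.9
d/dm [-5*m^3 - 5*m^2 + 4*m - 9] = -15*m^2 - 10*m + 4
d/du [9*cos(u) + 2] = -9*sin(u)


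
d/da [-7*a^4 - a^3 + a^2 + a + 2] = -28*a^3 - 3*a^2 + 2*a + 1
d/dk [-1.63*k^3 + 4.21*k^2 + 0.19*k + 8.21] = -4.89*k^2 + 8.42*k + 0.19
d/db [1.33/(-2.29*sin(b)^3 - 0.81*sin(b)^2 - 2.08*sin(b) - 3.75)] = (9.1371*sin(b)^2 + 2.1546*sin(b) + 2.7664)*cos(b)/(2.29*sin(b)^3 + 0.81*sin(b)^2 + 2.08*sin(b) + 3.75)^2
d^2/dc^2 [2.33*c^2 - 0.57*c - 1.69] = 4.66000000000000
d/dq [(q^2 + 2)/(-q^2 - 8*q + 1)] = 2*(-4*q^2 + 3*q + 8)/(q^4 + 16*q^3 + 62*q^2 - 16*q + 1)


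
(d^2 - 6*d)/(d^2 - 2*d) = (d - 6)/(d - 2)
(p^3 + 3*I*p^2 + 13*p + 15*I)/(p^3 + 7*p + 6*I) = (p + 5*I)/(p + 2*I)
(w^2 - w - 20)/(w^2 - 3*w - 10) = (w + 4)/(w + 2)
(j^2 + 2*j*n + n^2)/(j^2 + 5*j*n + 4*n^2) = (j + n)/(j + 4*n)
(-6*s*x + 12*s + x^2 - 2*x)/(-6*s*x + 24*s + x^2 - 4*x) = (x - 2)/(x - 4)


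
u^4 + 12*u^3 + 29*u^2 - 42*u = u*(u - 1)*(u + 6)*(u + 7)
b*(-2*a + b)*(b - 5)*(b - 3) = -2*a*b^3 + 16*a*b^2 - 30*a*b + b^4 - 8*b^3 + 15*b^2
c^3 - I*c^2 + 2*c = c*(c - 2*I)*(c + I)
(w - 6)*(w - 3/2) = w^2 - 15*w/2 + 9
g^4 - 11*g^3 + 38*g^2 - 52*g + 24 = (g - 6)*(g - 2)^2*(g - 1)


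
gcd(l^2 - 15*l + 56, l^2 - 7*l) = l - 7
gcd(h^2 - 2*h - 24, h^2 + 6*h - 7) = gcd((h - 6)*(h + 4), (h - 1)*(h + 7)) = 1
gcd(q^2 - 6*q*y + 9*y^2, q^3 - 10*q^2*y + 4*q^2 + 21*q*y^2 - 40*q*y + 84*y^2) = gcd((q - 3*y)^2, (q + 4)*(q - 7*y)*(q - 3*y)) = -q + 3*y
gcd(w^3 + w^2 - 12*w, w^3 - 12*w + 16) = w + 4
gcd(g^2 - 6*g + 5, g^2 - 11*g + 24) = 1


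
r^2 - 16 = (r - 4)*(r + 4)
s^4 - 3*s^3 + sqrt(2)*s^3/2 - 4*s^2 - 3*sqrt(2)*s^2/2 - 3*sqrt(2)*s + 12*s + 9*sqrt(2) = (s - 3)*(s - 3*sqrt(2)/2)*(s + sqrt(2))^2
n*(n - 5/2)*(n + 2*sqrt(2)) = n^3 - 5*n^2/2 + 2*sqrt(2)*n^2 - 5*sqrt(2)*n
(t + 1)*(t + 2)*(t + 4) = t^3 + 7*t^2 + 14*t + 8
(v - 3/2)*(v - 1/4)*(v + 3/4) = v^3 - v^2 - 15*v/16 + 9/32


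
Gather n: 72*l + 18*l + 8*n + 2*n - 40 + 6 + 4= 90*l + 10*n - 30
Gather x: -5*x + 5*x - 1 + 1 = 0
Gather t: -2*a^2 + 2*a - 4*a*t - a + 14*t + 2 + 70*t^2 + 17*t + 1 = -2*a^2 + a + 70*t^2 + t*(31 - 4*a) + 3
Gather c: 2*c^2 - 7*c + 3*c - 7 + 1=2*c^2 - 4*c - 6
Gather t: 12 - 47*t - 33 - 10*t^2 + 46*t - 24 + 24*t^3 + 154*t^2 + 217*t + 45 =24*t^3 + 144*t^2 + 216*t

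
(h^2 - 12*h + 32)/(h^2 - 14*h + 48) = (h - 4)/(h - 6)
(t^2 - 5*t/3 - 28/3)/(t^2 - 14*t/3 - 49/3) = (t - 4)/(t - 7)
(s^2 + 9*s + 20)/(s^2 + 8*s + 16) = (s + 5)/(s + 4)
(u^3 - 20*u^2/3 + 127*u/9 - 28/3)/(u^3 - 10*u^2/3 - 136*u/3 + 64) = (u^2 - 16*u/3 + 7)/(u^2 - 2*u - 48)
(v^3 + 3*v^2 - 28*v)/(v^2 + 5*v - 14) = v*(v - 4)/(v - 2)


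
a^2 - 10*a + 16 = (a - 8)*(a - 2)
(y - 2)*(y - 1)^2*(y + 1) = y^4 - 3*y^3 + y^2 + 3*y - 2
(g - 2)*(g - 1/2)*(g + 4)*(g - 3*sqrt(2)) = g^4 - 3*sqrt(2)*g^3 + 3*g^3/2 - 9*g^2 - 9*sqrt(2)*g^2/2 + 4*g + 27*sqrt(2)*g - 12*sqrt(2)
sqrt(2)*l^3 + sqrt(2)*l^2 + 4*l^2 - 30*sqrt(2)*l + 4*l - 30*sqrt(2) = (l - 3*sqrt(2))*(l + 5*sqrt(2))*(sqrt(2)*l + sqrt(2))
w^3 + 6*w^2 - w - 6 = (w - 1)*(w + 1)*(w + 6)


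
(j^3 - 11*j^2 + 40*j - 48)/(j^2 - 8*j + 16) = j - 3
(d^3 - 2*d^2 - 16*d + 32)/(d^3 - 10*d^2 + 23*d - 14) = (d^2 - 16)/(d^2 - 8*d + 7)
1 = 1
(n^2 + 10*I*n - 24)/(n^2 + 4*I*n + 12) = (n + 4*I)/(n - 2*I)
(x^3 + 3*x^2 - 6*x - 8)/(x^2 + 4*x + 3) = (x^2 + 2*x - 8)/(x + 3)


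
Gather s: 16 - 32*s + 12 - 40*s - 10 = 18 - 72*s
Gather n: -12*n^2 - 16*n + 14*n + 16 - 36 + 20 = -12*n^2 - 2*n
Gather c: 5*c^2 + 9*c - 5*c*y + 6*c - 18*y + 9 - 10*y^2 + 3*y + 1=5*c^2 + c*(15 - 5*y) - 10*y^2 - 15*y + 10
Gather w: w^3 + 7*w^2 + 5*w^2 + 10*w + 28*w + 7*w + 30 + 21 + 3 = w^3 + 12*w^2 + 45*w + 54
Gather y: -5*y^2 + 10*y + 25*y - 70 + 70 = -5*y^2 + 35*y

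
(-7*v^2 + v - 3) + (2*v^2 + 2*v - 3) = -5*v^2 + 3*v - 6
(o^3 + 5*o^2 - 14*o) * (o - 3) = o^4 + 2*o^3 - 29*o^2 + 42*o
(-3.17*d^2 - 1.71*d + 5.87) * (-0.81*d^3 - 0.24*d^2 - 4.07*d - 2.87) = 2.5677*d^5 + 2.1459*d^4 + 8.5576*d^3 + 14.6488*d^2 - 18.9832*d - 16.8469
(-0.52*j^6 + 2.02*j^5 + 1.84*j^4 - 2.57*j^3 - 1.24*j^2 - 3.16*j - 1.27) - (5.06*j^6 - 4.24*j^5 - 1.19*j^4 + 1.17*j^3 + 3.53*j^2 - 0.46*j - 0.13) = -5.58*j^6 + 6.26*j^5 + 3.03*j^4 - 3.74*j^3 - 4.77*j^2 - 2.7*j - 1.14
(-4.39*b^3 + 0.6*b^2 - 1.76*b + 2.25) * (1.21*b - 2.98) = -5.3119*b^4 + 13.8082*b^3 - 3.9176*b^2 + 7.9673*b - 6.705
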